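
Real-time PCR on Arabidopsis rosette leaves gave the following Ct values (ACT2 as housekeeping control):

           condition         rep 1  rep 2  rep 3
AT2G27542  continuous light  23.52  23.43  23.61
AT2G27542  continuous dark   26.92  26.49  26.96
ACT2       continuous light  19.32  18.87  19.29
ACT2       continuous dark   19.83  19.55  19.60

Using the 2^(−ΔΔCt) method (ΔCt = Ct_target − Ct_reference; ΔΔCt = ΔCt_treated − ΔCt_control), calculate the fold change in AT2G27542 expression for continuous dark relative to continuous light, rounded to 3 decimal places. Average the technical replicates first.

Mean Ct: AT2G27542 continuous light 23.520; AT2G27542 continuous dark 26.790; ACT2 continuous light 19.160; ACT2 continuous dark 19.660
ΔCt(continuous light) = 23.520 − 19.160 = 4.360
ΔCt(continuous dark) = 26.790 − 19.660 = 7.130
ΔΔCt = 7.130 − 4.360 = 2.770
Fold change = 2^(−2.770) = 0.1466

0.147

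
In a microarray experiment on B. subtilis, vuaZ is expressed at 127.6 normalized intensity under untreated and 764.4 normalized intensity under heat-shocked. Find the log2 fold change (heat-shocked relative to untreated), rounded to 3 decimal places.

2.583

Fold change = 764.4 / 127.6 = 5.9906
log2(5.9906) = 2.5827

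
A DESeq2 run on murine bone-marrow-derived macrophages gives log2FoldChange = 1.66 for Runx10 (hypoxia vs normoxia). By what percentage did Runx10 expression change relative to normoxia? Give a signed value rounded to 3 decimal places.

Fold change = 2^(1.66) = 3.1602
Percent change = (FC − 1) × 100% = (3.1602 − 1) × 100 = 216.017%

216.017%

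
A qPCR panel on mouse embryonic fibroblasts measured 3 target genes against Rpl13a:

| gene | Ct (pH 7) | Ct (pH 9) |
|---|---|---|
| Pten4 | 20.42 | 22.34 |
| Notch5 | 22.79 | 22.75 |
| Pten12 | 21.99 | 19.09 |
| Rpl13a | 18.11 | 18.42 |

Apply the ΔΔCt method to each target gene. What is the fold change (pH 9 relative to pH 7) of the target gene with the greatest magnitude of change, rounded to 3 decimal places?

9.254

Pten4: ΔΔCt = (22.34−18.42) − (20.42−18.11) = 3.92 − 2.31 = 1.61; fold change = 2^-1.61 = 0.328
Notch5: ΔΔCt = (22.75−18.42) − (22.79−18.11) = 4.33 − 4.68 = -0.35; fold change = 2^0.35 = 1.275
Pten12: ΔΔCt = (19.09−18.42) − (21.99−18.11) = 0.67 − 3.88 = -3.21; fold change = 2^3.21 = 9.254
Pten12 has the largest |ΔΔCt| = 3.21.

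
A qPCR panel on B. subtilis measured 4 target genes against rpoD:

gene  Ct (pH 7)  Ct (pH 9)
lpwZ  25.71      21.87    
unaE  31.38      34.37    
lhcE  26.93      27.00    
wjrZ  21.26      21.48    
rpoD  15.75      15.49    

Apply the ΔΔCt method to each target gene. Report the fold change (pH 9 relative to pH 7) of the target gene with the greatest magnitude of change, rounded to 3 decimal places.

11.959

lpwZ: ΔΔCt = (21.87−15.49) − (25.71−15.75) = 6.38 − 9.96 = -3.58; fold change = 2^3.58 = 11.959
unaE: ΔΔCt = (34.37−15.49) − (31.38−15.75) = 18.88 − 15.63 = 3.25; fold change = 2^-3.25 = 0.105
lhcE: ΔΔCt = (27.00−15.49) − (26.93−15.75) = 11.51 − 11.18 = 0.33; fold change = 2^-0.33 = 0.796
wjrZ: ΔΔCt = (21.48−15.49) − (21.26−15.75) = 5.99 − 5.51 = 0.48; fold change = 2^-0.48 = 0.717
lpwZ has the largest |ΔΔCt| = 3.58.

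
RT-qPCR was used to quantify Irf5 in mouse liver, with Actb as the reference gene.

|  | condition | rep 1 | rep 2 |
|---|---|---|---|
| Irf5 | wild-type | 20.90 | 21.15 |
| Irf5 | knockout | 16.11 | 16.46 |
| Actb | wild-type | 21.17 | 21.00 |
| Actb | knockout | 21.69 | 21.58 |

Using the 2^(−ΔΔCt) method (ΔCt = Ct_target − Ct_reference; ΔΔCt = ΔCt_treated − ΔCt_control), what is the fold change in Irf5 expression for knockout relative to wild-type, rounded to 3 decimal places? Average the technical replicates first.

39.124

Mean Ct: Irf5 wild-type 21.025; Irf5 knockout 16.285; Actb wild-type 21.085; Actb knockout 21.635
ΔCt(wild-type) = 21.025 − 21.085 = -0.060
ΔCt(knockout) = 16.285 − 21.635 = -5.350
ΔΔCt = -5.350 − (-0.060) = -5.290
Fold change = 2^(−(-5.290)) = 2^5.290 = 39.1245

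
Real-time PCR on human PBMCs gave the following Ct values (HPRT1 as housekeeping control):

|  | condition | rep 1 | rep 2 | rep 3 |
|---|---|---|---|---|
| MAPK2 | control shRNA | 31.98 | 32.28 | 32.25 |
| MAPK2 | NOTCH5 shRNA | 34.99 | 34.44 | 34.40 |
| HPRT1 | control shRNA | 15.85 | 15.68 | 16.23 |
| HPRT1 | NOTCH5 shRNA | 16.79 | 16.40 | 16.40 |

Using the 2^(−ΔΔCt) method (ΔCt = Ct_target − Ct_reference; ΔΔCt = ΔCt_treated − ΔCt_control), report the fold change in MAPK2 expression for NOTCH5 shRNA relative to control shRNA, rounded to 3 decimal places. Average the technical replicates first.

Mean Ct: MAPK2 control shRNA 32.170; MAPK2 NOTCH5 shRNA 34.610; HPRT1 control shRNA 15.920; HPRT1 NOTCH5 shRNA 16.530
ΔCt(control shRNA) = 32.170 − 15.920 = 16.250
ΔCt(NOTCH5 shRNA) = 34.610 − 16.530 = 18.080
ΔΔCt = 18.080 − 16.250 = 1.830
Fold change = 2^(−1.830) = 0.2813

0.281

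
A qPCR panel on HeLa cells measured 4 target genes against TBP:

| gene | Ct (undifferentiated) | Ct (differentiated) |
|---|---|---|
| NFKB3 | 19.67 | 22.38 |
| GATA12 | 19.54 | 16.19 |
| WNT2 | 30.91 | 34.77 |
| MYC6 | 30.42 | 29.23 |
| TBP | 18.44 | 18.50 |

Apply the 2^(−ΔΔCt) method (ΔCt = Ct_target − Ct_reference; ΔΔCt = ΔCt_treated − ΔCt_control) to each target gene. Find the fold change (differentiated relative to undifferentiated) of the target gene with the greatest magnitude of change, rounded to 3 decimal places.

NFKB3: ΔΔCt = (22.38−18.50) − (19.67−18.44) = 3.88 − 1.23 = 2.65; fold change = 2^-2.65 = 0.159
GATA12: ΔΔCt = (16.19−18.50) − (19.54−18.44) = -2.31 − 1.10 = -3.41; fold change = 2^3.41 = 10.629
WNT2: ΔΔCt = (34.77−18.50) − (30.91−18.44) = 16.27 − 12.47 = 3.80; fold change = 2^-3.80 = 0.072
MYC6: ΔΔCt = (29.23−18.50) − (30.42−18.44) = 10.73 − 11.98 = -1.25; fold change = 2^1.25 = 2.378
WNT2 has the largest |ΔΔCt| = 3.80.

0.072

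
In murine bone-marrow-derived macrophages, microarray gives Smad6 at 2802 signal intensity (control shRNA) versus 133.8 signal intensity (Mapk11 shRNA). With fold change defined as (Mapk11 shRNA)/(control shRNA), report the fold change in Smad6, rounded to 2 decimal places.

Fold change = 133.8 / 2802 = 0.048
Smad6 is downregulated.

0.05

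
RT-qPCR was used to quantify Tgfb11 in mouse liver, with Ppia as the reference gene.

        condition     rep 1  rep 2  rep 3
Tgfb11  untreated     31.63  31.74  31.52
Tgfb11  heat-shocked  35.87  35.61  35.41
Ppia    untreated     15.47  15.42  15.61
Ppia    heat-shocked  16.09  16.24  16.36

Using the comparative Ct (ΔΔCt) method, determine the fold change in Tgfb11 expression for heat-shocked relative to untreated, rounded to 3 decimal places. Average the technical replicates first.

0.104

Mean Ct: Tgfb11 untreated 31.630; Tgfb11 heat-shocked 35.630; Ppia untreated 15.500; Ppia heat-shocked 16.230
ΔCt(untreated) = 31.630 − 15.500 = 16.130
ΔCt(heat-shocked) = 35.630 − 16.230 = 19.400
ΔΔCt = 19.400 − 16.130 = 3.270
Fold change = 2^(−3.270) = 0.1037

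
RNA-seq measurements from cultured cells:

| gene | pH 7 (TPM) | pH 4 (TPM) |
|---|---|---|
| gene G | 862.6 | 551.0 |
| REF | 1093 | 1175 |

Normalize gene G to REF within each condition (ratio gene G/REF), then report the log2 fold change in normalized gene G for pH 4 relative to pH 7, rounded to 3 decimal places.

gene G/REF (pH 7) = 862.6 / 1093 = 0.7892
gene G/REF (pH 4) = 551.0 / 1175 = 0.46894
Fold change = 0.46894 / 0.7892 = 0.5942
log2(0.5942) = -0.7510

-0.751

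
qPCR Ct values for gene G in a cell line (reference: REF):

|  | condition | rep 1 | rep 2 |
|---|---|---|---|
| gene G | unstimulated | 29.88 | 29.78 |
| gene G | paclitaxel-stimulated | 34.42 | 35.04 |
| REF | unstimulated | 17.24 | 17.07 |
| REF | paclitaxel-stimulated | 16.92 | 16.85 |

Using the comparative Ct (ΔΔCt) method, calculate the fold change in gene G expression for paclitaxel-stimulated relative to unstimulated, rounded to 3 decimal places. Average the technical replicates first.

0.028

Mean Ct: gene G unstimulated 29.830; gene G paclitaxel-stimulated 34.730; REF unstimulated 17.155; REF paclitaxel-stimulated 16.885
ΔCt(unstimulated) = 29.830 − 17.155 = 12.675
ΔCt(paclitaxel-stimulated) = 34.730 − 16.885 = 17.845
ΔΔCt = 17.845 − 12.675 = 5.170
Fold change = 2^(−5.170) = 0.0278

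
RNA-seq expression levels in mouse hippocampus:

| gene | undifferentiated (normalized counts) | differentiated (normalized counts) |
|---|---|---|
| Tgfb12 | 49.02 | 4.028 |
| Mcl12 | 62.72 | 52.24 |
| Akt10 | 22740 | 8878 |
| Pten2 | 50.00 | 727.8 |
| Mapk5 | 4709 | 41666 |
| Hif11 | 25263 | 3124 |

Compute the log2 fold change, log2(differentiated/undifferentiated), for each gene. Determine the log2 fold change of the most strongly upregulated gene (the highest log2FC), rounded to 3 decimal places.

3.864

log2(4.028/49.02) = -3.605  (Tgfb12)
log2(52.24/62.72) = -0.264  (Mcl12)
log2(8878/22740) = -1.357  (Akt10)
log2(727.8/50.00) = 3.864  (Pten2)
log2(41666/4709) = 3.145  (Mapk5)
log2(3124/25263) = -3.016  (Hif11)
Pten2 is most strongly upregulated.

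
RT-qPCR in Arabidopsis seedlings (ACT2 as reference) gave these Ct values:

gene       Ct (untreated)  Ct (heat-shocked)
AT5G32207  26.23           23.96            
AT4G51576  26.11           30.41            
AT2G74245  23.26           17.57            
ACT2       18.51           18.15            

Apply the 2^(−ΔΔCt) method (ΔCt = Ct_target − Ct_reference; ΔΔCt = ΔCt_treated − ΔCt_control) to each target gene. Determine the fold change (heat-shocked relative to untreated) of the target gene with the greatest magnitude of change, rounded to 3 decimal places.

40.224

AT5G32207: ΔΔCt = (23.96−18.15) − (26.23−18.51) = 5.81 − 7.72 = -1.91; fold change = 2^1.91 = 3.758
AT4G51576: ΔΔCt = (30.41−18.15) − (26.11−18.51) = 12.26 − 7.60 = 4.66; fold change = 2^-4.66 = 0.040
AT2G74245: ΔΔCt = (17.57−18.15) − (23.26−18.51) = -0.58 − 4.75 = -5.33; fold change = 2^5.33 = 40.224
AT2G74245 has the largest |ΔΔCt| = 5.33.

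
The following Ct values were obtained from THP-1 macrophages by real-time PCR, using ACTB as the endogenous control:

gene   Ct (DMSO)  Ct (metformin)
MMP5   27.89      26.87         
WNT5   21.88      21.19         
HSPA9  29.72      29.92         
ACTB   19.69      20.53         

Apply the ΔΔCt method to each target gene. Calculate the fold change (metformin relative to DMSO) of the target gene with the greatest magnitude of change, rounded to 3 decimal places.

MMP5: ΔΔCt = (26.87−20.53) − (27.89−19.69) = 6.34 − 8.20 = -1.86; fold change = 2^1.86 = 3.630
WNT5: ΔΔCt = (21.19−20.53) − (21.88−19.69) = 0.66 − 2.19 = -1.53; fold change = 2^1.53 = 2.888
HSPA9: ΔΔCt = (29.92−20.53) − (29.72−19.69) = 9.39 − 10.03 = -0.64; fold change = 2^0.64 = 1.558
MMP5 has the largest |ΔΔCt| = 1.86.

3.630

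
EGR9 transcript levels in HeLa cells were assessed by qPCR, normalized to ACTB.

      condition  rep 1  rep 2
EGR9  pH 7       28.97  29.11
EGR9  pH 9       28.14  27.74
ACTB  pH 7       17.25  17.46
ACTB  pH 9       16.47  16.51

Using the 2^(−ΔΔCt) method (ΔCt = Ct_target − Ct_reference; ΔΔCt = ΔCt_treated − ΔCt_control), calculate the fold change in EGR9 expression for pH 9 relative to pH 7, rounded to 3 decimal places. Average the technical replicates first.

Mean Ct: EGR9 pH 7 29.040; EGR9 pH 9 27.940; ACTB pH 7 17.355; ACTB pH 9 16.490
ΔCt(pH 7) = 29.040 − 17.355 = 11.685
ΔCt(pH 9) = 27.940 − 16.490 = 11.450
ΔΔCt = 11.450 − 11.685 = -0.235
Fold change = 2^(−(-0.235)) = 2^0.235 = 1.1769

1.177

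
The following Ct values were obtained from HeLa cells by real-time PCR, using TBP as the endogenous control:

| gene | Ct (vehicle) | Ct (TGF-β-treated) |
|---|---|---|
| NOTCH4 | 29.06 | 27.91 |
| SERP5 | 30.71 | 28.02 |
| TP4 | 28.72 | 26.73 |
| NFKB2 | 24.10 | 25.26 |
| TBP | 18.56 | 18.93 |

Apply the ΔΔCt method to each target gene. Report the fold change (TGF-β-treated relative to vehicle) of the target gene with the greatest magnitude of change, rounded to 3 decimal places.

NOTCH4: ΔΔCt = (27.91−18.93) − (29.06−18.56) = 8.98 − 10.50 = -1.52; fold change = 2^1.52 = 2.868
SERP5: ΔΔCt = (28.02−18.93) − (30.71−18.56) = 9.09 − 12.15 = -3.06; fold change = 2^3.06 = 8.340
TP4: ΔΔCt = (26.73−18.93) − (28.72−18.56) = 7.80 − 10.16 = -2.36; fold change = 2^2.36 = 5.134
NFKB2: ΔΔCt = (25.26−18.93) − (24.10−18.56) = 6.33 − 5.54 = 0.79; fold change = 2^-0.79 = 0.578
SERP5 has the largest |ΔΔCt| = 3.06.

8.340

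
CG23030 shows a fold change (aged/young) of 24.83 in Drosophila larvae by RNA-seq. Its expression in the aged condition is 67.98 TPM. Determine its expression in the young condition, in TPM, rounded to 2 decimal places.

2.74

young expression = 67.98 / 24.83 = 2.74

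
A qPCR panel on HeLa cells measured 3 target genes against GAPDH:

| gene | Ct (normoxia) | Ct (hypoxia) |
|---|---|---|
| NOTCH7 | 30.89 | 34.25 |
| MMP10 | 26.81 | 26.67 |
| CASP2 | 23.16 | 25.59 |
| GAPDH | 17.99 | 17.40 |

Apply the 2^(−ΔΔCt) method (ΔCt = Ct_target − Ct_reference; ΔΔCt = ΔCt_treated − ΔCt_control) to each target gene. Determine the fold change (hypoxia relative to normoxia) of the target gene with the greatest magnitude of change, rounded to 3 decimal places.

0.065

NOTCH7: ΔΔCt = (34.25−17.40) − (30.89−17.99) = 16.85 − 12.90 = 3.95; fold change = 2^-3.95 = 0.065
MMP10: ΔΔCt = (26.67−17.40) − (26.81−17.99) = 9.27 − 8.82 = 0.45; fold change = 2^-0.45 = 0.732
CASP2: ΔΔCt = (25.59−17.40) − (23.16−17.99) = 8.19 − 5.17 = 3.02; fold change = 2^-3.02 = 0.123
NOTCH7 has the largest |ΔΔCt| = 3.95.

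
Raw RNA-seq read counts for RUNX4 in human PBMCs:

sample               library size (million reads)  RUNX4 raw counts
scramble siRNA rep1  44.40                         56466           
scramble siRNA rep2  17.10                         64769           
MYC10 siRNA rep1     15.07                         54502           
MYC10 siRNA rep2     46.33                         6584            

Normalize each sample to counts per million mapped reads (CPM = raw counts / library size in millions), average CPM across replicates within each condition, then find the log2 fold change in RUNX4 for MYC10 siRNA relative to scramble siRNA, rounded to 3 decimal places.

CPM(scramble siRNA rep1) = 56466 / 44.40 = 1271.7568
CPM(scramble siRNA rep2) = 64769 / 17.10 = 3787.6608
CPM(MYC10 siRNA rep1) = 54502 / 15.07 = 3616.5893
CPM(MYC10 siRNA rep2) = 6584 / 46.33 = 142.1109
mean CPM(scramble siRNA) = 2529.7088; mean CPM(MYC10 siRNA) = 1879.3501
Fold change = 1879.3501 / 2529.7088 = 0.74291
log2(0.74291) = -0.4287

-0.429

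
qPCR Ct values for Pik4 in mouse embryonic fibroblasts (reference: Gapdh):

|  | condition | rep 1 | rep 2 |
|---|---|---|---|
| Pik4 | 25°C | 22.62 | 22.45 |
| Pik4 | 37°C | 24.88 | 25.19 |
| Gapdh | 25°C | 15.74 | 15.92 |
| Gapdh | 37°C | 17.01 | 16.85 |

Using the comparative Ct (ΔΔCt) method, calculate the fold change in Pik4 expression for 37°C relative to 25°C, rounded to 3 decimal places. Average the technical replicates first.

0.379

Mean Ct: Pik4 25°C 22.535; Pik4 37°C 25.035; Gapdh 25°C 15.830; Gapdh 37°C 16.930
ΔCt(25°C) = 22.535 − 15.830 = 6.705
ΔCt(37°C) = 25.035 − 16.930 = 8.105
ΔΔCt = 8.105 − 6.705 = 1.400
Fold change = 2^(−1.400) = 0.3789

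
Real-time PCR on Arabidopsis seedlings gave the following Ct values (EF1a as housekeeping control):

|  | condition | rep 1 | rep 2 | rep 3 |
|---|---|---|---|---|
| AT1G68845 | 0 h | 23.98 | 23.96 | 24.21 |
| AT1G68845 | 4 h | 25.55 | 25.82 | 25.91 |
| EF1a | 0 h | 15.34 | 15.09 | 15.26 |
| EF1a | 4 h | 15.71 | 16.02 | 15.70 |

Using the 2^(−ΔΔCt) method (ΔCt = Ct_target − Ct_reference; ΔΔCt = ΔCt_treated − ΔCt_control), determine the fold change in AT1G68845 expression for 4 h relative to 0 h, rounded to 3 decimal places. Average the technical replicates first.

0.457

Mean Ct: AT1G68845 0 h 24.050; AT1G68845 4 h 25.760; EF1a 0 h 15.230; EF1a 4 h 15.810
ΔCt(0 h) = 24.050 − 15.230 = 8.820
ΔCt(4 h) = 25.760 − 15.810 = 9.950
ΔΔCt = 9.950 − 8.820 = 1.130
Fold change = 2^(−1.130) = 0.4569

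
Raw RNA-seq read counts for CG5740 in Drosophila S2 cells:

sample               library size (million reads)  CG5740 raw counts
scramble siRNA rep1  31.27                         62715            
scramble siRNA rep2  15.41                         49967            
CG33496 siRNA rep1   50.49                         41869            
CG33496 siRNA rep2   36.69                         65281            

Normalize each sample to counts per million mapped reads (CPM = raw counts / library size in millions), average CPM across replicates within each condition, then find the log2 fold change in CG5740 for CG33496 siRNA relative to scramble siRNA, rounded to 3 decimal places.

-1.009

CPM(scramble siRNA rep1) = 62715 / 31.27 = 2005.5964
CPM(scramble siRNA rep2) = 49967 / 15.41 = 3242.5049
CPM(CG33496 siRNA rep1) = 41869 / 50.49 = 829.2533
CPM(CG33496 siRNA rep2) = 65281 / 36.69 = 1779.2587
mean CPM(scramble siRNA) = 2624.0506; mean CPM(CG33496 siRNA) = 1304.2560
Fold change = 1304.2560 / 2624.0506 = 0.49704
log2(0.49704) = -1.0086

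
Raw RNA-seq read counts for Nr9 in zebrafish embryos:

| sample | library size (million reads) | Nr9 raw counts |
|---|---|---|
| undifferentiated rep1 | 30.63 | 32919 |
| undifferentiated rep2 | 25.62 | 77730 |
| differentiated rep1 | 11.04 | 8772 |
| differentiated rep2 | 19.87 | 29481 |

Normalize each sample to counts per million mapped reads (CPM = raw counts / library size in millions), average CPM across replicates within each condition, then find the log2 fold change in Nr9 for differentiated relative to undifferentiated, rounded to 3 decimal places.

CPM(undifferentiated rep1) = 32919 / 30.63 = 1074.7307
CPM(undifferentiated rep2) = 77730 / 25.62 = 3033.9578
CPM(differentiated rep1) = 8772 / 11.04 = 794.5652
CPM(differentiated rep2) = 29481 / 19.87 = 1483.6940
mean CPM(undifferentiated) = 2054.3443; mean CPM(differentiated) = 1139.1296
Fold change = 1139.1296 / 2054.3443 = 0.55450
log2(0.55450) = -0.8507

-0.851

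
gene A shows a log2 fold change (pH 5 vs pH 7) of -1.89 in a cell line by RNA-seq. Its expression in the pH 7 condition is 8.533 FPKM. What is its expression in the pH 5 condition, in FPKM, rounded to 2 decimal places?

Fold change = 2^(-1.89) = 0.2698
pH 5 expression = 8.533 × 0.2698 = 2.30

2.30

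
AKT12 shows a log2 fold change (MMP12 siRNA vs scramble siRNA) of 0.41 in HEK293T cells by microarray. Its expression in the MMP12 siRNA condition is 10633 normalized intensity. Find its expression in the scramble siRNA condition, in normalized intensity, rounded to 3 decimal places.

8002.644

Fold change = 2^(0.41) = 1.3287
scramble siRNA expression = 10633 / 1.3287 = 8002.644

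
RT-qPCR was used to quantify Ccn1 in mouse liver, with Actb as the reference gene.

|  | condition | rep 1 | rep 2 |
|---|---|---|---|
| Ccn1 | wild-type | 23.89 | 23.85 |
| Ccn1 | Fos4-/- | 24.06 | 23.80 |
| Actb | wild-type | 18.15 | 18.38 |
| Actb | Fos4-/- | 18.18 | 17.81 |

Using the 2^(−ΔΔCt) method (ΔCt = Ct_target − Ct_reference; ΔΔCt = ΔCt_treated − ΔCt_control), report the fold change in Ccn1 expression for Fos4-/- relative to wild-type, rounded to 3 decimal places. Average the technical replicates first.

Mean Ct: Ccn1 wild-type 23.870; Ccn1 Fos4-/- 23.930; Actb wild-type 18.265; Actb Fos4-/- 17.995
ΔCt(wild-type) = 23.870 − 18.265 = 5.605
ΔCt(Fos4-/-) = 23.930 − 17.995 = 5.935
ΔΔCt = 5.935 − 5.605 = 0.330
Fold change = 2^(−0.330) = 0.7955

0.796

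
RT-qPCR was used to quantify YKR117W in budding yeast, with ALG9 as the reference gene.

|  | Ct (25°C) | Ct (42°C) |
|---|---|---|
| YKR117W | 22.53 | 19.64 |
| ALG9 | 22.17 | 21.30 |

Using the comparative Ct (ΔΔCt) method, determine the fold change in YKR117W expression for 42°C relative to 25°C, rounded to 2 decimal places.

4.06

ΔCt(25°C) = 22.530 − 22.170 = 0.360
ΔCt(42°C) = 19.640 − 21.300 = -1.660
ΔΔCt = -1.660 − 0.360 = -2.020
Fold change = 2^(−(-2.020)) = 2^2.020 = 4.056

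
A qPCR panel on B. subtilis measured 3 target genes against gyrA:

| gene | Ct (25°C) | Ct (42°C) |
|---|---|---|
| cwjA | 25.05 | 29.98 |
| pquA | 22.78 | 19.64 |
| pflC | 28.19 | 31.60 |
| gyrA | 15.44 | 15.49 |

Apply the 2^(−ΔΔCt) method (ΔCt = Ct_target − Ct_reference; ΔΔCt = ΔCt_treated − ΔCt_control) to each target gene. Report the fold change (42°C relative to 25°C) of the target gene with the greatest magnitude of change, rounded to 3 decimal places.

cwjA: ΔΔCt = (29.98−15.49) − (25.05−15.44) = 14.49 − 9.61 = 4.88; fold change = 2^-4.88 = 0.034
pquA: ΔΔCt = (19.64−15.49) − (22.78−15.44) = 4.15 − 7.34 = -3.19; fold change = 2^3.19 = 9.126
pflC: ΔΔCt = (31.60−15.49) − (28.19−15.44) = 16.11 − 12.75 = 3.36; fold change = 2^-3.36 = 0.097
cwjA has the largest |ΔΔCt| = 4.88.

0.034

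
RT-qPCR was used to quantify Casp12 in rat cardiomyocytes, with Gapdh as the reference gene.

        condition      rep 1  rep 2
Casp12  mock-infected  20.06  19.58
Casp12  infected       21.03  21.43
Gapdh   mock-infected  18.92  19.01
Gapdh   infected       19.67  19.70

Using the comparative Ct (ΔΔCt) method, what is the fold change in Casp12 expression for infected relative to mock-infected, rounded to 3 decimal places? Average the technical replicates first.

Mean Ct: Casp12 mock-infected 19.820; Casp12 infected 21.230; Gapdh mock-infected 18.965; Gapdh infected 19.685
ΔCt(mock-infected) = 19.820 − 18.965 = 0.855
ΔCt(infected) = 21.230 − 19.685 = 1.545
ΔΔCt = 1.545 − 0.855 = 0.690
Fold change = 2^(−0.690) = 0.6199

0.620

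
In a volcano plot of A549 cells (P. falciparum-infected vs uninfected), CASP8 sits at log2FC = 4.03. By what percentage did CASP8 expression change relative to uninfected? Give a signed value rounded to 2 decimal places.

1533.62%

Fold change = 2^(4.03) = 16.3362
Percent change = (FC − 1) × 100% = (16.3362 − 1) × 100 = 1533.62%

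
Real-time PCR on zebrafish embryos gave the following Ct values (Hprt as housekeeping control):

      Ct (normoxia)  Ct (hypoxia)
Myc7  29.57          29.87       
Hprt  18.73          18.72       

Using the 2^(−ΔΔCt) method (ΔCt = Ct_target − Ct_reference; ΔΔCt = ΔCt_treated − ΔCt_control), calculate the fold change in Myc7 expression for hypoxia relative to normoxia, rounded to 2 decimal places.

ΔCt(normoxia) = 29.570 − 18.730 = 10.840
ΔCt(hypoxia) = 29.870 − 18.720 = 11.150
ΔΔCt = 11.150 − 10.840 = 0.310
Fold change = 2^(−0.310) = 0.807

0.81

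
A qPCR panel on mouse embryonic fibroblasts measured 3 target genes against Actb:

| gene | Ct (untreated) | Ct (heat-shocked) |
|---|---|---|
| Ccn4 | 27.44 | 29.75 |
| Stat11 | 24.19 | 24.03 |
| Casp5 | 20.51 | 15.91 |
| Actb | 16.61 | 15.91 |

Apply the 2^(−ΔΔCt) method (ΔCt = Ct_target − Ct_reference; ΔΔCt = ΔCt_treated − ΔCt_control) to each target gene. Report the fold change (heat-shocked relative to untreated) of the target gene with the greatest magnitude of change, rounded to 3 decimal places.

Ccn4: ΔΔCt = (29.75−15.91) − (27.44−16.61) = 13.84 − 10.83 = 3.01; fold change = 2^-3.01 = 0.124
Stat11: ΔΔCt = (24.03−15.91) − (24.19−16.61) = 8.12 − 7.58 = 0.54; fold change = 2^-0.54 = 0.688
Casp5: ΔΔCt = (15.91−15.91) − (20.51−16.61) = 0.00 − 3.90 = -3.90; fold change = 2^3.90 = 14.929
Casp5 has the largest |ΔΔCt| = 3.90.

14.929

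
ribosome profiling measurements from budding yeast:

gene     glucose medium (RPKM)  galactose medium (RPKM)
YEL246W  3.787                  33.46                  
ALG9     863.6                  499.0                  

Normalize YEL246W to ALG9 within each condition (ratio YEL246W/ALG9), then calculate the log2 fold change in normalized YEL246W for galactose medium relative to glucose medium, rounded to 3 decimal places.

YEL246W/ALG9 (glucose medium) = 3.787 / 863.6 = 0.0043851
YEL246W/ALG9 (galactose medium) = 33.46 / 499.0 = 0.067054
Fold change = 0.067054 / 0.0043851 = 15.2912
log2(15.2912) = 3.9346

3.935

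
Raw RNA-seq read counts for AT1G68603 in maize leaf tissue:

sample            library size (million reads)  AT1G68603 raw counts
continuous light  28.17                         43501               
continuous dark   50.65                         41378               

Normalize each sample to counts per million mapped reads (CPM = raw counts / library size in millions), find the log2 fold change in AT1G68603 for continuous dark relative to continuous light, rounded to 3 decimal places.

-0.919

CPM(continuous light) = 43501 / 28.17 = 1544.2315
CPM(continuous dark) = 41378 / 50.65 = 816.9398
Fold change = 816.9398 / 1544.2315 = 0.52903
log2(0.52903) = -0.9186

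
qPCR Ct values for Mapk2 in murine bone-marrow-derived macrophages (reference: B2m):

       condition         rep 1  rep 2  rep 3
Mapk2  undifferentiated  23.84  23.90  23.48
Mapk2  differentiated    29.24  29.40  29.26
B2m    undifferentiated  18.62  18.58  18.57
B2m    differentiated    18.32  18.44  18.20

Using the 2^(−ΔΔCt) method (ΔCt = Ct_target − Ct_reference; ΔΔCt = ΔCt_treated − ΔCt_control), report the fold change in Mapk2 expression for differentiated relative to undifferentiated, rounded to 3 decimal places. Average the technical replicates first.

0.018

Mean Ct: Mapk2 undifferentiated 23.740; Mapk2 differentiated 29.300; B2m undifferentiated 18.590; B2m differentiated 18.320
ΔCt(undifferentiated) = 23.740 − 18.590 = 5.150
ΔCt(differentiated) = 29.300 − 18.320 = 10.980
ΔΔCt = 10.980 − 5.150 = 5.830
Fold change = 2^(−5.830) = 0.0176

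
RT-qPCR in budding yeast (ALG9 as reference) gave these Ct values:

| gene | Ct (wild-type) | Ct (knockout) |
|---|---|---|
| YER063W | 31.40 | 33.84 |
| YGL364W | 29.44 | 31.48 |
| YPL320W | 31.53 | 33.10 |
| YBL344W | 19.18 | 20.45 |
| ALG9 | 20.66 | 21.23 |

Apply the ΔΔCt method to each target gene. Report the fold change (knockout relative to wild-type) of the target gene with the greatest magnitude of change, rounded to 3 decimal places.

0.274

YER063W: ΔΔCt = (33.84−21.23) − (31.40−20.66) = 12.61 − 10.74 = 1.87; fold change = 2^-1.87 = 0.274
YGL364W: ΔΔCt = (31.48−21.23) − (29.44−20.66) = 10.25 − 8.78 = 1.47; fold change = 2^-1.47 = 0.361
YPL320W: ΔΔCt = (33.10−21.23) − (31.53−20.66) = 11.87 − 10.87 = 1.00; fold change = 2^-1.00 = 0.500
YBL344W: ΔΔCt = (20.45−21.23) − (19.18−20.66) = -0.78 − (-1.48) = 0.70; fold change = 2^-0.70 = 0.616
YER063W has the largest |ΔΔCt| = 1.87.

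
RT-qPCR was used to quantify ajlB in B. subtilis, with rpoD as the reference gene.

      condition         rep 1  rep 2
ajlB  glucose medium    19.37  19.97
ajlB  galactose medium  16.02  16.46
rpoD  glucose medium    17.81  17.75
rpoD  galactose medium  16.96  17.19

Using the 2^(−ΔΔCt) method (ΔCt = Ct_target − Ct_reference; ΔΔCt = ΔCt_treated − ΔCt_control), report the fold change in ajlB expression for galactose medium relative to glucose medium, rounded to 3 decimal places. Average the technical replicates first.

6.612

Mean Ct: ajlB glucose medium 19.670; ajlB galactose medium 16.240; rpoD glucose medium 17.780; rpoD galactose medium 17.075
ΔCt(glucose medium) = 19.670 − 17.780 = 1.890
ΔCt(galactose medium) = 16.240 − 17.075 = -0.835
ΔΔCt = -0.835 − 1.890 = -2.725
Fold change = 2^(−(-2.725)) = 2^2.725 = 6.6116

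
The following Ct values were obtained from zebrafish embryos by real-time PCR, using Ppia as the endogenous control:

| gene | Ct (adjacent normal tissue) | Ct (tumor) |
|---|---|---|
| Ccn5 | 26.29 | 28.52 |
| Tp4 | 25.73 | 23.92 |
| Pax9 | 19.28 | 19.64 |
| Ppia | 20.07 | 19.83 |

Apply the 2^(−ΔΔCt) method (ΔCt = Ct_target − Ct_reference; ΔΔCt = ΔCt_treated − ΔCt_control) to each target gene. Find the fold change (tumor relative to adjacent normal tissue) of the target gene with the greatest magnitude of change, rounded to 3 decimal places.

Ccn5: ΔΔCt = (28.52−19.83) − (26.29−20.07) = 8.69 − 6.22 = 2.47; fold change = 2^-2.47 = 0.180
Tp4: ΔΔCt = (23.92−19.83) − (25.73−20.07) = 4.09 − 5.66 = -1.57; fold change = 2^1.57 = 2.969
Pax9: ΔΔCt = (19.64−19.83) − (19.28−20.07) = -0.19 − (-0.79) = 0.60; fold change = 2^-0.60 = 0.660
Ccn5 has the largest |ΔΔCt| = 2.47.

0.180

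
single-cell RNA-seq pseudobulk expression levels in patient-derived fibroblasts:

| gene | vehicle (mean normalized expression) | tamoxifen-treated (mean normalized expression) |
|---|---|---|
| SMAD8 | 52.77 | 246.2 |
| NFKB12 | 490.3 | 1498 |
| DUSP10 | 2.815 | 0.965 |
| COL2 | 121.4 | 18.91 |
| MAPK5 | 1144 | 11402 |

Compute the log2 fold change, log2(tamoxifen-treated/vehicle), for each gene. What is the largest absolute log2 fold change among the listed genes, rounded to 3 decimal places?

log2(246.2/52.77) = 2.222  (SMAD8)
log2(1498/490.3) = 1.611  (NFKB12)
log2(0.965/2.815) = -1.545  (DUSP10)
log2(18.91/121.4) = -2.683  (COL2)
log2(11402/1144) = 3.317  (MAPK5)
The largest magnitude belongs to MAPK5.

3.317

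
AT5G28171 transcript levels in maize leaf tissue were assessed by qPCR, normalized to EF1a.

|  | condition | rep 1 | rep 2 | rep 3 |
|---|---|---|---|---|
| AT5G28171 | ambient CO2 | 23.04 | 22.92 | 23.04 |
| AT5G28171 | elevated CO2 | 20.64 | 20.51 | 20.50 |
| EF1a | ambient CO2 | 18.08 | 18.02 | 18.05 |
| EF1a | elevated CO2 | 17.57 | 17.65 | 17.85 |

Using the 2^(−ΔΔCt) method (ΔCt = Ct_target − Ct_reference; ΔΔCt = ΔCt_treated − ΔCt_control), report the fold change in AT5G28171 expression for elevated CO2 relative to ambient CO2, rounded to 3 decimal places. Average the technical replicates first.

Mean Ct: AT5G28171 ambient CO2 23.000; AT5G28171 elevated CO2 20.550; EF1a ambient CO2 18.050; EF1a elevated CO2 17.690
ΔCt(ambient CO2) = 23.000 − 18.050 = 4.950
ΔCt(elevated CO2) = 20.550 − 17.690 = 2.860
ΔΔCt = 2.860 − 4.950 = -2.090
Fold change = 2^(−(-2.090)) = 2^2.090 = 4.2575

4.257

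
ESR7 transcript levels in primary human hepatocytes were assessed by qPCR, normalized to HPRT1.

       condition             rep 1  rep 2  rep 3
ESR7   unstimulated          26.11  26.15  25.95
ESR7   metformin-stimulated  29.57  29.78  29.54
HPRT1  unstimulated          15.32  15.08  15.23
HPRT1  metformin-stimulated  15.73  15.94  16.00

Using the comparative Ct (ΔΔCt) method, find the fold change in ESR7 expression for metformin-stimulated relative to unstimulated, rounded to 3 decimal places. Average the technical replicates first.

Mean Ct: ESR7 unstimulated 26.070; ESR7 metformin-stimulated 29.630; HPRT1 unstimulated 15.210; HPRT1 metformin-stimulated 15.890
ΔCt(unstimulated) = 26.070 − 15.210 = 10.860
ΔCt(metformin-stimulated) = 29.630 − 15.890 = 13.740
ΔΔCt = 13.740 − 10.860 = 2.880
Fold change = 2^(−2.880) = 0.1358

0.136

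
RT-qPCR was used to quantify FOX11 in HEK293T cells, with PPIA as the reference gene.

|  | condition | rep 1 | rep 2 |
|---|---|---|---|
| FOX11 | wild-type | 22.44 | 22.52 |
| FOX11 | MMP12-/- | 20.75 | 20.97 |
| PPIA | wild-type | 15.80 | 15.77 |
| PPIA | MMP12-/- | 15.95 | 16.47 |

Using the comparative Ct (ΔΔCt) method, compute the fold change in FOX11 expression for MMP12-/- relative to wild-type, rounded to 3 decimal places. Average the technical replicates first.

Mean Ct: FOX11 wild-type 22.480; FOX11 MMP12-/- 20.860; PPIA wild-type 15.785; PPIA MMP12-/- 16.210
ΔCt(wild-type) = 22.480 − 15.785 = 6.695
ΔCt(MMP12-/-) = 20.860 − 16.210 = 4.650
ΔΔCt = 4.650 − 6.695 = -2.045
Fold change = 2^(−(-2.045)) = 2^2.045 = 4.1267

4.127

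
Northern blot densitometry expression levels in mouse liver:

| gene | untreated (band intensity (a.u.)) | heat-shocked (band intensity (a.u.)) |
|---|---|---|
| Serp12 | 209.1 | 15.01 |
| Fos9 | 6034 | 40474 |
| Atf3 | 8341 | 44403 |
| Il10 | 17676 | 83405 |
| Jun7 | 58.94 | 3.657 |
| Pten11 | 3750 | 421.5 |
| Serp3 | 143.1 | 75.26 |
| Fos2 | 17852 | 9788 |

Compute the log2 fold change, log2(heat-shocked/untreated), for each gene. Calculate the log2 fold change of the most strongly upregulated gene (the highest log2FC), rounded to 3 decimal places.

log2(15.01/209.1) = -3.800  (Serp12)
log2(40474/6034) = 2.746  (Fos9)
log2(44403/8341) = 2.412  (Atf3)
log2(83405/17676) = 2.238  (Il10)
log2(3.657/58.94) = -4.011  (Jun7)
log2(421.5/3750) = -3.153  (Pten11)
log2(75.26/143.1) = -0.927  (Serp3)
log2(9788/17852) = -0.867  (Fos2)
Fos9 is most strongly upregulated.

2.746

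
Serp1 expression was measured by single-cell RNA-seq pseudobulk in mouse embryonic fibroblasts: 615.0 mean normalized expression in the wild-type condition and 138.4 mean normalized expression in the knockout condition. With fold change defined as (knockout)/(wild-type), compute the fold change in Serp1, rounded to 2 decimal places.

0.23

Fold change = 138.4 / 615.0 = 0.225
Serp1 is downregulated.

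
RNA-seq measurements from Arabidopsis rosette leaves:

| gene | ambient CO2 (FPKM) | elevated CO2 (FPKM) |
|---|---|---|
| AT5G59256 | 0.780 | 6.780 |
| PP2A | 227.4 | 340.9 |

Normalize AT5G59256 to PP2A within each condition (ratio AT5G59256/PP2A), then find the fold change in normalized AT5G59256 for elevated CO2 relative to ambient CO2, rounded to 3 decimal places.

5.798

AT5G59256/PP2A (ambient CO2) = 0.780 / 227.4 = 0.0034301
AT5G59256/PP2A (elevated CO2) = 6.780 / 340.9 = 0.019889
Fold change = 0.019889 / 0.0034301 = 5.7983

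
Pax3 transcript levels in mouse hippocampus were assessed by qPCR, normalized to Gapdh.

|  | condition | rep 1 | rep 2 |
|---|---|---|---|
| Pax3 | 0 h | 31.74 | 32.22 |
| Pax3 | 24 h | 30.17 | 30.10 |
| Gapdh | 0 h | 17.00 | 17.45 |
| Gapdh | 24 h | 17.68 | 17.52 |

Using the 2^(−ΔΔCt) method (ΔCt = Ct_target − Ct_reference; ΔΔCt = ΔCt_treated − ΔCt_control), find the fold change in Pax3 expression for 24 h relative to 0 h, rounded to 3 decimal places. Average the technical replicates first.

4.659

Mean Ct: Pax3 0 h 31.980; Pax3 24 h 30.135; Gapdh 0 h 17.225; Gapdh 24 h 17.600
ΔCt(0 h) = 31.980 − 17.225 = 14.755
ΔCt(24 h) = 30.135 − 17.600 = 12.535
ΔΔCt = 12.535 − 14.755 = -2.220
Fold change = 2^(−(-2.220)) = 2^2.220 = 4.6589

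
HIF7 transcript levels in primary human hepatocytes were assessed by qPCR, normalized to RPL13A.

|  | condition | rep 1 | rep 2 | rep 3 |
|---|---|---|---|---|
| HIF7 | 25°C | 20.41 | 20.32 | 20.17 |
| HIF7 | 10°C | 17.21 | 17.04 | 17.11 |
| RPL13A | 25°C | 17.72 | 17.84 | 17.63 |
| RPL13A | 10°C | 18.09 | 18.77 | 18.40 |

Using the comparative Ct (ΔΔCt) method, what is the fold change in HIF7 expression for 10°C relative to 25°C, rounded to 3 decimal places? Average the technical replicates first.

14.621

Mean Ct: HIF7 25°C 20.300; HIF7 10°C 17.120; RPL13A 25°C 17.730; RPL13A 10°C 18.420
ΔCt(25°C) = 20.300 − 17.730 = 2.570
ΔCt(10°C) = 17.120 − 18.420 = -1.300
ΔΔCt = -1.300 − 2.570 = -3.870
Fold change = 2^(−(-3.870)) = 2^3.870 = 14.6213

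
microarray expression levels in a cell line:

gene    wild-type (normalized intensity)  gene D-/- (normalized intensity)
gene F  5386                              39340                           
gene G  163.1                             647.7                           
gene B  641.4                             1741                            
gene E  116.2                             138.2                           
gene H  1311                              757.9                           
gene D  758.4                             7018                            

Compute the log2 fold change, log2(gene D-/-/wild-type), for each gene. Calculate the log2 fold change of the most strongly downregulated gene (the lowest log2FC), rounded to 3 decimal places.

log2(39340/5386) = 2.869  (gene F)
log2(647.7/163.1) = 1.990  (gene G)
log2(1741/641.4) = 1.441  (gene B)
log2(138.2/116.2) = 0.250  (gene E)
log2(757.9/1311) = -0.791  (gene H)
log2(7018/758.4) = 3.210  (gene D)
gene H is most strongly downregulated.

-0.791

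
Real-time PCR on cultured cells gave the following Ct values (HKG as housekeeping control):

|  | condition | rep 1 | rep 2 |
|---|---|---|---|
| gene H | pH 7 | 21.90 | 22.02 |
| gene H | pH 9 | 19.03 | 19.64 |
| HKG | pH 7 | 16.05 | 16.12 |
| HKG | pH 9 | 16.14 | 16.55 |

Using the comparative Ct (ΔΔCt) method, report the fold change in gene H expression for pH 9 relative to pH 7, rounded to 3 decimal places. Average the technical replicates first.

Mean Ct: gene H pH 7 21.960; gene H pH 9 19.335; HKG pH 7 16.085; HKG pH 9 16.345
ΔCt(pH 7) = 21.960 − 16.085 = 5.875
ΔCt(pH 9) = 19.335 − 16.345 = 2.990
ΔΔCt = 2.990 − 5.875 = -2.885
Fold change = 2^(−(-2.885)) = 2^2.885 = 7.3871

7.387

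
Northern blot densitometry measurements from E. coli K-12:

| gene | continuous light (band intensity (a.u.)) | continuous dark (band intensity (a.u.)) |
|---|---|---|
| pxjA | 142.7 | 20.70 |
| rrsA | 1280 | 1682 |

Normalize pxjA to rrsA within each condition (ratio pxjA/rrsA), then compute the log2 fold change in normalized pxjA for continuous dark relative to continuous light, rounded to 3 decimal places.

-3.179

pxjA/rrsA (continuous light) = 142.7 / 1280 = 0.11148
pxjA/rrsA (continuous dark) = 20.70 / 1682 = 0.012307
Fold change = 0.012307 / 0.11148 = 0.1104
log2(0.1104) = -3.1793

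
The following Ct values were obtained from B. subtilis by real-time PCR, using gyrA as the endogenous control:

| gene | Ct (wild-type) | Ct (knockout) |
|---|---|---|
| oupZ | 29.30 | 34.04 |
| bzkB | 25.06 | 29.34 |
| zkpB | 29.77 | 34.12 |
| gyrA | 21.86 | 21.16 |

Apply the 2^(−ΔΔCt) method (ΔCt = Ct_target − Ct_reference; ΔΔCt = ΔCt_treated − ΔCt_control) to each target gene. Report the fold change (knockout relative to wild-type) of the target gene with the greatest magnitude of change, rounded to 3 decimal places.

oupZ: ΔΔCt = (34.04−21.16) − (29.30−21.86) = 12.88 − 7.44 = 5.44; fold change = 2^-5.44 = 0.023
bzkB: ΔΔCt = (29.34−21.16) − (25.06−21.86) = 8.18 − 3.20 = 4.98; fold change = 2^-4.98 = 0.032
zkpB: ΔΔCt = (34.12−21.16) − (29.77−21.86) = 12.96 − 7.91 = 5.05; fold change = 2^-5.05 = 0.030
oupZ has the largest |ΔΔCt| = 5.44.

0.023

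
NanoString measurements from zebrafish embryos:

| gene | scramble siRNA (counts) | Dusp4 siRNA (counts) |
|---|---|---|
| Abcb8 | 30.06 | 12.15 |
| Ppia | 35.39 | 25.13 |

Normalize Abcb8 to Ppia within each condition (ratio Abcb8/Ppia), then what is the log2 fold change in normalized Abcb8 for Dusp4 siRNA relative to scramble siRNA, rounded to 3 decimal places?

-0.813

Abcb8/Ppia (scramble siRNA) = 30.06 / 35.39 = 0.84939
Abcb8/Ppia (Dusp4 siRNA) = 12.15 / 25.13 = 0.48349
Fold change = 0.48349 / 0.84939 = 0.5692
log2(0.5692) = -0.8130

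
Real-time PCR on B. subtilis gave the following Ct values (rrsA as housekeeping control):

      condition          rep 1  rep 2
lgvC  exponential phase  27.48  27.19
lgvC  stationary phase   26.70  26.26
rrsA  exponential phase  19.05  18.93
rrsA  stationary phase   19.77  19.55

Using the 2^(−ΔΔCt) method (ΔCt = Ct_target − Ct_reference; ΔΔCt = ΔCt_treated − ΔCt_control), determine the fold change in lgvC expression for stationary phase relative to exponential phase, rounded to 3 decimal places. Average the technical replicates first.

Mean Ct: lgvC exponential phase 27.335; lgvC stationary phase 26.480; rrsA exponential phase 18.990; rrsA stationary phase 19.660
ΔCt(exponential phase) = 27.335 − 18.990 = 8.345
ΔCt(stationary phase) = 26.480 − 19.660 = 6.820
ΔΔCt = 6.820 − 8.345 = -1.525
Fold change = 2^(−(-1.525)) = 2^1.525 = 2.8779

2.878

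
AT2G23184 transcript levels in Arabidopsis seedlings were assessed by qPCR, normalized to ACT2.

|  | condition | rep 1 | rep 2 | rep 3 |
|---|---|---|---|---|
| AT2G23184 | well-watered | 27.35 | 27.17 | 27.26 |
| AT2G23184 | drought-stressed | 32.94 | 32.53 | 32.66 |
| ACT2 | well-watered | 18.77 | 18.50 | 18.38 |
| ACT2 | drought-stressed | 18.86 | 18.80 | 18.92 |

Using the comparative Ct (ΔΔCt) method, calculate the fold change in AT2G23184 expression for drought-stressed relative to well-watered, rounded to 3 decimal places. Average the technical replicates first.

Mean Ct: AT2G23184 well-watered 27.260; AT2G23184 drought-stressed 32.710; ACT2 well-watered 18.550; ACT2 drought-stressed 18.860
ΔCt(well-watered) = 27.260 − 18.550 = 8.710
ΔCt(drought-stressed) = 32.710 − 18.860 = 13.850
ΔΔCt = 13.850 − 8.710 = 5.140
Fold change = 2^(−5.140) = 0.0284

0.028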